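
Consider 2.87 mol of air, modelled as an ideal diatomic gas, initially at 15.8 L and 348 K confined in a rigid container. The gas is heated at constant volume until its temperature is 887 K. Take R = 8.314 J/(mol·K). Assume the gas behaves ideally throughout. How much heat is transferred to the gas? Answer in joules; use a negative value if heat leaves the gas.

32200 J

P₁ = nRT₁/V₁ = 2.87×8.314×348/15.8 = 526 kPa.
Isochoric: V stays 15.8 L; P/T = const ⇒ T₂ = 887 K, P₂ = 1340 kPa.
W = 0 (no volume change).
ΔU = nCvΔT = 2.87×20.8×(887−348) = 32200 J.
Q = ΔU = 32200 J.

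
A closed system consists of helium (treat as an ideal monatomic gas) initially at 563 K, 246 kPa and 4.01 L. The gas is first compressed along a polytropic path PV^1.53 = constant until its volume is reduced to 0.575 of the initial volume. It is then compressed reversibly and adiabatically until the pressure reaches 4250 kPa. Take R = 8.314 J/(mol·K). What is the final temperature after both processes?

1680 K

n = P₁V₁/(RT₁) = 246×4.01/(8.314×563) = 0.211 mol.
Step 1 — Polytropic n=1.53: T₂ = T₁(V₁/V₂)^(n−1) = 563×(1.74)^0.53 = 755 K; P₂ = P₁(V₁/V₂)^n = 574 kPa.
W = (P₁V₁−P₂V₂)/(n−1) = (246×4.01−574×2.31)/0.53 = -634 J.
ΔU = nCvΔT = 0.211×12.5×(755−563) = 504 J.
Q = ΔU + W = -130 J.
State after step 1: P = 574 kPa, V = 2.31 L, T = 755 K.
Step 2 — Adiabatic: T₂/T₁ = (P₂/P₁)^((γ−1)/γ) ⇒ T₂ = 755×(7.41)^0.400 = 1680 K; V₂ = 0.693 L.
ΔU = nCvΔT = 0.211×12.5×(1680−755) = 2440 J.
Q = 0 for an adiabatic process, so W = −ΔU = -2440 J.
Net over both steps: W = -3070 J, Q = -130 J, ΔU = 2940 J.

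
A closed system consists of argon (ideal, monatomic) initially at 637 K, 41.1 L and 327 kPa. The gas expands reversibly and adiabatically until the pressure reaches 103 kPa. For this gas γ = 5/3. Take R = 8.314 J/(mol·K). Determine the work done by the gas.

7460 J

n = P₁V₁/(RT₁) = 327×41.1/(8.314×637) = 2.54 mol.
Adiabatic: T₂/T₁ = (P₂/P₁)^((γ−1)/γ) ⇒ T₂ = 637×(0.315)^0.400 = 401 K; V₂ = 82.2 L.
ΔU = nCvΔT = 2.54×12.5×(401−637) = -7460 J.
Q = 0 for an adiabatic process, so W = −ΔU = 7460 J.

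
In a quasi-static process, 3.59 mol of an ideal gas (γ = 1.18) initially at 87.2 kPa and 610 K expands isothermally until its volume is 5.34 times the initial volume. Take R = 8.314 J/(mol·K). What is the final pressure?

16.3 kPa

V₁ = nRT₁/P₁ = 3.59×8.314×610/87.2 = 209 L.
Isothermal: T stays 610 K; PV = const ⇒ V₂ = 1110 L, P₂ = 16.3 kPa.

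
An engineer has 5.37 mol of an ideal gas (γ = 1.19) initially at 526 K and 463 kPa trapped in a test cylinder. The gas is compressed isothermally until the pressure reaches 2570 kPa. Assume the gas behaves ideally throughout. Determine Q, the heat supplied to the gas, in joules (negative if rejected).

-40200 J

V₁ = nRT₁/P₁ = 5.37×8.314×526/463 = 50.7 L.
Isothermal: T stays 526 K; PV = const ⇒ V₂ = 9.14 L, P₂ = 2570 kPa.
ΔU = 0 (ideal gas, T constant).
W = nRT ln(V₂/V₁) = 5.37×8.314×526×ln(0.180) = -40200 J.
Q = ΔU + W = -40200 J.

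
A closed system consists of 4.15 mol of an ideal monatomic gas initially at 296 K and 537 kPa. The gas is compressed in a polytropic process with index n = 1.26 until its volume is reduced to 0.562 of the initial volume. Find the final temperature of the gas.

V₁ = nRT₁/P₁ = 4.15×8.314×296/537 = 19.0 L.
Polytropic n=1.26: T₂ = T₁(V₁/V₂)^(n−1) = 296×(1.78)^0.26 = 344 K; P₂ = P₁(V₁/V₂)^n = 1110 kPa.

344 K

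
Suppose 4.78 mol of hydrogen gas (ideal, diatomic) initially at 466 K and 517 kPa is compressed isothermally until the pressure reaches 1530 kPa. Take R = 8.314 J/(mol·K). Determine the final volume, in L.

12.1 L

V₁ = nRT₁/P₁ = 4.78×8.314×466/517 = 35.8 L.
Isothermal: T stays 466 K; PV = const ⇒ V₂ = 12.1 L, P₂ = 1530 kPa.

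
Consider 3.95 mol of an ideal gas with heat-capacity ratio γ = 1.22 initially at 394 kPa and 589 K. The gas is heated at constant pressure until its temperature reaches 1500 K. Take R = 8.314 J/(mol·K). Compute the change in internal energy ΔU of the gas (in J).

136000 J

V₁ = nRT₁/P₁ = 3.95×8.314×589/394 = 49.1 L.
Isobaric: P stays 394 kPa; V/T = const ⇒ T₂ = 1500 K, V₂ = 125 L.
For an ideal gas ΔU = nCvΔT with Cv = R/(γ−1) = 37.8 J/(mol·K).
ΔU = 3.95×37.8×(1500−589) = 136000 J.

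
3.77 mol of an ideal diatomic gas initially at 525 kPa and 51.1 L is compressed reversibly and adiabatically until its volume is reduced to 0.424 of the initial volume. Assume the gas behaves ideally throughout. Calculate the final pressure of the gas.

1750 kPa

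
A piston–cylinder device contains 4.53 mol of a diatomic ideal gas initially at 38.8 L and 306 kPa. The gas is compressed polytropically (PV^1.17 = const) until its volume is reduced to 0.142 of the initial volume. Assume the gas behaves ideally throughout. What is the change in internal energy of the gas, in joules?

T₁ = P₁V₁/(nR) = 306×38.8/(4.53×8.314) = 315 K.
Polytropic n=1.17: T₂ = T₁(V₁/V₂)^(n−1) = 315×(7.04)^0.17 = 439 K; P₂ = P₁(V₁/V₂)^n = 3000 kPa.
For an ideal gas ΔU = nCvΔT with Cv = (5/2)R = 20.8 J/(mol·K).
ΔU = 4.53×20.8×(439−315) = 11700 J.

11700 J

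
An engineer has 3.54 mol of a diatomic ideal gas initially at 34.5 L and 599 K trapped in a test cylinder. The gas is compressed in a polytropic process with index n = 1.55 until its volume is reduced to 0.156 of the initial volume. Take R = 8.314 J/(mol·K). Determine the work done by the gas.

-57000 J

P₁ = nRT₁/V₁ = 3.54×8.314×599/34.5 = 511 kPa.
Polytropic n=1.55: T₂ = T₁(V₁/V₂)^(n−1) = 599×(6.41)^0.55 = 1660 K; P₂ = P₁(V₁/V₂)^n = 9100 kPa.
W = (P₁V₁−P₂V₂)/(n−1) = (511×34.5−9100×5.38)/0.55 = -57000 J.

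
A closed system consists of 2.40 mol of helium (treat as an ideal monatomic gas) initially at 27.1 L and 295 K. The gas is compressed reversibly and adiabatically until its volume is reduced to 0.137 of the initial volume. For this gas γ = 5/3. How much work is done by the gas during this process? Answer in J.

P₁ = nRT₁/V₁ = 2.40×8.314×295/27.1 = 217 kPa.
Adiabatic: TV^(γ−1) = const ⇒ T₂ = 295×(7.30)^0.667 = 1110 K; PV^γ = const ⇒ P₂ = 5970 kPa.
ΔU = nCvΔT = 2.40×12.5×(1110−295) = 24400 J.
Q = 0 for an adiabatic process, so W = −ΔU = -24400 J.

-24400 J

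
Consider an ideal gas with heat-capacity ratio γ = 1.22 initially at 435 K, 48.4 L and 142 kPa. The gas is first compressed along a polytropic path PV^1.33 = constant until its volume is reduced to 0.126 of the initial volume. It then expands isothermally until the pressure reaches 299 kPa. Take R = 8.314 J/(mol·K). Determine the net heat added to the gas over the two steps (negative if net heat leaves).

37600 J

n = P₁V₁/(RT₁) = 142×48.4/(8.314×435) = 1.90 mol.
Step 1 — Polytropic n=1.33: T₂ = T₁(V₁/V₂)^(n−1) = 435×(7.94)^0.33 = 862 K; P₂ = P₁(V₁/V₂)^n = 2230 kPa.
W = (P₁V₁−P₂V₂)/(n−1) = (142×48.4−2230×6.10)/0.33 = -20400 J.
ΔU = nCvΔT = 1.90×37.8×(862−435) = 30600 J.
Q = ΔU + W = 10200 J.
State after step 1: P = 2230 kPa, V = 6.10 L, T = 862 K.
Step 2 — Isothermal: T stays 862 K; PV = const ⇒ V₂ = 45.5 L, P₂ = 299 kPa.
ΔU = 0 (ideal gas, T constant).
W = nRT ln(V₂/V₁) = 1.90×8.314×862×ln(7.47) = 27400 J.
Q = ΔU + W = 27400 J.
Net over both steps: W = 6940 J, Q = 37600 J, ΔU = 30600 J.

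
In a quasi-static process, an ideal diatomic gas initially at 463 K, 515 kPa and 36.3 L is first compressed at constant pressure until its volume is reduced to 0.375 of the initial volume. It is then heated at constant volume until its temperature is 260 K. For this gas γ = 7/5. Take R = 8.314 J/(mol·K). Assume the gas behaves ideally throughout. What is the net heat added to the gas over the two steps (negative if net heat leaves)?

-32200 J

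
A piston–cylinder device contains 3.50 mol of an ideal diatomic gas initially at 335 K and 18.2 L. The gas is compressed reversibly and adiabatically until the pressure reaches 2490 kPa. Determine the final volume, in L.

6.07 L

P₁ = nRT₁/V₁ = 3.50×8.314×335/18.2 = 536 kPa.
Adiabatic: T₂/T₁ = (P₂/P₁)^((γ−1)/γ) ⇒ T₂ = 335×(4.65)^0.286 = 520 K; V₂ = 6.07 L.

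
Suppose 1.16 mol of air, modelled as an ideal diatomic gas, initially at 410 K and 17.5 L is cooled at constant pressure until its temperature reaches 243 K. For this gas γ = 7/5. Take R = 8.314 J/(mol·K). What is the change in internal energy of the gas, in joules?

P₁ = nRT₁/V₁ = 1.16×8.314×410/17.5 = 226 kPa.
Isobaric: P stays 226 kPa; V/T = const ⇒ T₂ = 243 K, V₂ = 10.4 L.
For an ideal gas ΔU = nCvΔT with Cv = (5/2)R = 20.8 J/(mol·K).
ΔU = 1.16×20.8×(243−410) = -4030 J.

-4030 J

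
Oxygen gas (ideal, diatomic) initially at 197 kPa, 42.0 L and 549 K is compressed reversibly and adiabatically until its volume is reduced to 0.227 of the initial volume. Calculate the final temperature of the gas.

Adiabatic: TV^(γ−1) = const ⇒ T₂ = 549×(4.41)^0.400 = 993 K; PV^γ = const ⇒ P₂ = 1570 kPa.

993 K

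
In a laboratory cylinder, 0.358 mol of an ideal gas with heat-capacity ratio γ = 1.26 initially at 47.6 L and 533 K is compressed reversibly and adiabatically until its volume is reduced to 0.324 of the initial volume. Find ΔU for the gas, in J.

2080 J

P₁ = nRT₁/V₁ = 0.358×8.314×533/47.6 = 33.3 kPa.
Adiabatic: TV^(γ−1) = const ⇒ T₂ = 533×(3.09)^0.260 = 714 K; PV^γ = const ⇒ P₂ = 138 kPa.
For an ideal gas ΔU = nCvΔT with Cv = R/(γ−1) = 32.0 J/(mol·K).
ΔU = 0.358×32.0×(714−533) = 2080 J.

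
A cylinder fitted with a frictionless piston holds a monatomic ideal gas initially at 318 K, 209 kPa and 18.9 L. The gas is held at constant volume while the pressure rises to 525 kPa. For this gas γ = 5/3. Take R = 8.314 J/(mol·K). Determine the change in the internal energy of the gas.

n = P₁V₁/(RT₁) = 209×18.9/(8.314×318) = 1.49 mol.
Isochoric: V stays 18.9 L; P/T = const ⇒ T₂ = 799 K, P₂ = 525 kPa.
For an ideal gas ΔU = nCvΔT with Cv = (3/2)R = 12.5 J/(mol·K).
ΔU = 1.49×12.5×(799−318) = 8960 J.

8960 J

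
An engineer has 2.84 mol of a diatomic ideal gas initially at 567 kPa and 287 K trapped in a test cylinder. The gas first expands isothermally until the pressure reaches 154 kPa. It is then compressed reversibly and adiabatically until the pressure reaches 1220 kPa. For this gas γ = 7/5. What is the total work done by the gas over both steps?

V₁ = nRT₁/P₁ = 2.84×8.314×287/567 = 12.0 L.
Step 1 — Isothermal: T stays 287 K; PV = const ⇒ V₂ = 44.0 L, P₂ = 154 kPa.
ΔU = 0 (ideal gas, T constant).
W = nRT ln(V₂/V₁) = 2.84×8.314×287×ln(3.68) = 8830 J.
Q = ΔU + W = 8830 J.
State after step 1: P = 154 kPa, V = 44.0 L, T = 287 K.
Step 2 — Adiabatic: T₂/T₁ = (P₂/P₁)^((γ−1)/γ) ⇒ T₂ = 287×(7.92)^0.286 = 518 K; V₂ = 10.0 L.
ΔU = nCvΔT = 2.84×20.8×(518−287) = 13700 J.
Q = 0 for an adiabatic process, so W = −ΔU = -13700 J.
Net over both steps: W = -4830 J, Q = 8830 J, ΔU = 13700 J.

-4830 J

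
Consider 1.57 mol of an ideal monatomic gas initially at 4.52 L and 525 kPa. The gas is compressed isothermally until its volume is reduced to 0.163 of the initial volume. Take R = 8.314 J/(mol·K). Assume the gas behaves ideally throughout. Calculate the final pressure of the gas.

3220 kPa

T₁ = P₁V₁/(nR) = 525×4.52/(1.57×8.314) = 182 K.
Isothermal: T stays 182 K; PV = const ⇒ V₂ = 0.737 L, P₂ = 3220 kPa.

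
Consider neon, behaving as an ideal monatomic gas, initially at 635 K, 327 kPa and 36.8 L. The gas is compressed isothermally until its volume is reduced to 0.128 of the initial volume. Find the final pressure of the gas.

Isothermal: T stays 635 K; PV = const ⇒ V₂ = 4.71 L, P₂ = 2550 kPa.

2550 kPa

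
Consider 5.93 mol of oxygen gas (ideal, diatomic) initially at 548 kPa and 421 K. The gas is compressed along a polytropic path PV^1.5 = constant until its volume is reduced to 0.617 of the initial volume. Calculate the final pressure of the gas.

V₁ = nRT₁/P₁ = 5.93×8.314×421/548 = 37.9 L.
Polytropic n=1.5: T₂ = T₁(V₁/V₂)^(n−1) = 421×(1.62)^0.50 = 536 K; P₂ = P₁(V₁/V₂)^n = 1130 kPa.

1130 kPa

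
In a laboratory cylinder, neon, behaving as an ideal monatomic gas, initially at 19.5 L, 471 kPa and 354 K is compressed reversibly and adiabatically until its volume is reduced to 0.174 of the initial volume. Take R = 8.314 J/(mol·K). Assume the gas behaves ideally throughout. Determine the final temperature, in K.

Adiabatic: TV^(γ−1) = const ⇒ T₂ = 354×(5.75)^0.667 = 1140 K; PV^γ = const ⇒ P₂ = 8690 kPa.

1140 K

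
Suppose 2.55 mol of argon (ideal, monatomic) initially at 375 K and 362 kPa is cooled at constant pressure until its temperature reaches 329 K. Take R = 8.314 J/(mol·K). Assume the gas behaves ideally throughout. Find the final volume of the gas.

19.3 L

V₁ = nRT₁/P₁ = 2.55×8.314×375/362 = 22.0 L.
Isobaric: P stays 362 kPa; V/T = const ⇒ T₂ = 329 K, V₂ = 19.3 L.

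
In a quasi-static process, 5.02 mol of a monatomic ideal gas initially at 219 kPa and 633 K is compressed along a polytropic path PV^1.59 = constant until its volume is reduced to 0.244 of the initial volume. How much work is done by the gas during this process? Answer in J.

V₁ = nRT₁/P₁ = 5.02×8.314×633/219 = 121 L.
Polytropic n=1.59: T₂ = T₁(V₁/V₂)^(n−1) = 633×(4.10)^0.59 = 1450 K; P₂ = P₁(V₁/V₂)^n = 2060 kPa.
W = (P₁V₁−P₂V₂)/(n−1) = (219×121−2060×29.4)/0.59 = -58100 J.

-58100 J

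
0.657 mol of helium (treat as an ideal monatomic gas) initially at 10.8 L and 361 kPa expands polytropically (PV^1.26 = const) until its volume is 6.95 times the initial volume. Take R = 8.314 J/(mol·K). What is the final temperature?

T₁ = P₁V₁/(nR) = 361×10.8/(0.657×8.314) = 714 K.
Polytropic n=1.26: T₂ = T₁(V₁/V₂)^(n−1) = 714×(0.144)^0.26 = 431 K; P₂ = P₁(V₁/V₂)^n = 31.4 kPa.

431 K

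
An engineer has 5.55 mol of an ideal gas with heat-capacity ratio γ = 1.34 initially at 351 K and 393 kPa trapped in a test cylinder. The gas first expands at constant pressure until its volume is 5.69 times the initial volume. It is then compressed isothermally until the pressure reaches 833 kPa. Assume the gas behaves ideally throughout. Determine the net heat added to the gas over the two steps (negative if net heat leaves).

V₁ = nRT₁/P₁ = 5.55×8.314×351/393 = 41.2 L.
Step 1 — Isobaric: P stays 393 kPa; V/T = const ⇒ T₂ = 2000 K, V₂ = 234 L.
W = PΔV = 393×(234−41.2) kPa·L = 76000 J.
ΔU = nCvΔT = 5.55×24.5×(2000−351) = 223000 J.
Q = ΔU + W = nCpΔT = 299000 J.
State after step 1: P = 393 kPa, V = 234 L, T = 2000 K.
Step 2 — Isothermal: T stays 2000 K; PV = const ⇒ V₂ = 111 L, P₂ = 833 kPa.
ΔU = 0 (ideal gas, T constant).
W = nRT ln(V₂/V₁) = 5.55×8.314×2000×ln(0.472) = -69200 J.
Q = ΔU + W = -69200 J.
Net over both steps: W = 6730 J, Q = 230000 J, ΔU = 223000 J.

230000 J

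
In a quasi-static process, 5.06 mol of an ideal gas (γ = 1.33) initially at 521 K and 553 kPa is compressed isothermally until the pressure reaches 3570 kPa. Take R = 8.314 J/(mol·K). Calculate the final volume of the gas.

V₁ = nRT₁/P₁ = 5.06×8.314×521/553 = 39.6 L.
Isothermal: T stays 521 K; PV = const ⇒ V₂ = 6.14 L, P₂ = 3570 kPa.

6.14 L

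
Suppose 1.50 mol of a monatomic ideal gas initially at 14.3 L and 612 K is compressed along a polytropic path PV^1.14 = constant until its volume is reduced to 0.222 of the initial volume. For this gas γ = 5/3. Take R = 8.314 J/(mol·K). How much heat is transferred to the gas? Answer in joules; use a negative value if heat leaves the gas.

P₁ = nRT₁/V₁ = 1.50×8.314×612/14.3 = 534 kPa.
Polytropic n=1.14: T₂ = T₁(V₁/V₂)^(n−1) = 612×(4.50)^0.14 = 756 K; P₂ = P₁(V₁/V₂)^n = 2970 kPa.
W = (P₁V₁−P₂V₂)/(n−1) = (534×14.3−2970×3.17)/0.14 = -12800 J.
ΔU = nCvΔT = 1.50×12.5×(756−612) = 2690 J.
Q = ΔU + W = -10100 J.

-10100 J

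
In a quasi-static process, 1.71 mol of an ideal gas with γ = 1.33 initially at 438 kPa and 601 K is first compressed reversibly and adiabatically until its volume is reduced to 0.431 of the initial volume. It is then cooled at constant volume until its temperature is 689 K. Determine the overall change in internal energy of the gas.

V₁ = nRT₁/P₁ = 1.71×8.314×601/438 = 19.5 L.
Step 1 — Adiabatic: TV^(γ−1) = const ⇒ T₂ = 601×(2.32)^0.330 = 793 K; PV^γ = const ⇒ P₂ = 1340 kPa.
ΔU = nCvΔT = 1.71×25.2×(793−601) = 8290 J.
Q = 0 for an adiabatic process, so W = −ΔU = -8290 J.
State after step 1: P = 1340 kPa, V = 8.41 L, T = 793 K.
Step 2 — Isochoric: V stays 8.41 L; P/T = const ⇒ T₂ = 689 K, P₂ = 1170 kPa.
W = 0 (no volume change).
ΔU = nCvΔT = 1.71×25.2×(689−793) = -4500 J.
Q = ΔU = -4500 J.
Net over both steps: W = -8290 J, Q = -4500 J, ΔU = 3790 J.

3790 J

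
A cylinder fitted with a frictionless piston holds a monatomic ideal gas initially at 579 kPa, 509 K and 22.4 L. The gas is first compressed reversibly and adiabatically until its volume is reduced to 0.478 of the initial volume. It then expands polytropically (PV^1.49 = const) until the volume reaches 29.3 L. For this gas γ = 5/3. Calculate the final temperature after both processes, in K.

508 K

n = P₁V₁/(RT₁) = 579×22.4/(8.314×509) = 3.06 mol.
Step 1 — Adiabatic: TV^(γ−1) = const ⇒ T₂ = 509×(2.09)^0.667 = 833 K; PV^γ = const ⇒ P₂ = 1980 kPa.
ΔU = nCvΔT = 3.06×12.5×(833−509) = 12400 J.
Q = 0 for an adiabatic process, so W = −ΔU = -12400 J.
State after step 1: P = 1980 kPa, V = 10.7 L, T = 833 K.
Step 2 — Polytropic n=1.49: T₂ = T₁(V₁/V₂)^(n−1) = 833×(0.365)^0.49 = 508 K; P₂ = P₁(V₁/V₂)^n = 442 kPa.
W = (P₁V₁−P₂V₂)/(n−1) = (1980×10.7−442×29.3)/0.49 = 16900 J.
ΔU = nCvΔT = 3.06×12.5×(508−833) = -12400 J.
Q = ΔU + W = 4470 J.
Net over both steps: W = 4490 J, Q = 4470 J, ΔU = -22.8 J.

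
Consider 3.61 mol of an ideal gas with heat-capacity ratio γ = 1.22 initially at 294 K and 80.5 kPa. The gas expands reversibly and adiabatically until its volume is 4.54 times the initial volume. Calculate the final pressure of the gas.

12.7 kPa

V₁ = nRT₁/P₁ = 3.61×8.314×294/80.5 = 110 L.
Adiabatic: TV^(γ−1) = const ⇒ T₂ = 294×(0.220)^0.220 = 211 K; PV^γ = const ⇒ P₂ = 12.7 kPa.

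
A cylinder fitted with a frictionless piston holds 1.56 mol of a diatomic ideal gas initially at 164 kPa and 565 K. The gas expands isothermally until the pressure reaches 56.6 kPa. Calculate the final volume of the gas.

129 L

V₁ = nRT₁/P₁ = 1.56×8.314×565/164 = 44.7 L.
Isothermal: T stays 565 K; PV = const ⇒ V₂ = 129 L, P₂ = 56.6 kPa.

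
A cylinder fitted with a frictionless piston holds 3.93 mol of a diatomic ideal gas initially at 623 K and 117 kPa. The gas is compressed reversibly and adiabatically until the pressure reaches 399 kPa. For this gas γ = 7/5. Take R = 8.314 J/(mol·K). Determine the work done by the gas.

-21400 J

V₁ = nRT₁/P₁ = 3.93×8.314×623/117 = 174 L.
Adiabatic: T₂/T₁ = (P₂/P₁)^((γ−1)/γ) ⇒ T₂ = 623×(3.41)^0.286 = 885 K; V₂ = 72.4 L.
ΔU = nCvΔT = 3.93×20.8×(885−623) = 21400 J.
Q = 0 for an adiabatic process, so W = −ΔU = -21400 J.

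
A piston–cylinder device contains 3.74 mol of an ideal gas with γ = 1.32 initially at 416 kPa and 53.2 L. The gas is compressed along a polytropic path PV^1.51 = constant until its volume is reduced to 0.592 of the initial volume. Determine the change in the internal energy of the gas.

T₁ = P₁V₁/(nR) = 416×53.2/(3.74×8.314) = 712 K.
Polytropic n=1.51: T₂ = T₁(V₁/V₂)^(n−1) = 712×(1.69)^0.51 = 930 K; P₂ = P₁(V₁/V₂)^n = 918 kPa.
For an ideal gas ΔU = nCvΔT with Cv = R/(γ−1) = 26.0 J/(mol·K).
ΔU = 3.74×26.0×(930−712) = 21200 J.

21200 J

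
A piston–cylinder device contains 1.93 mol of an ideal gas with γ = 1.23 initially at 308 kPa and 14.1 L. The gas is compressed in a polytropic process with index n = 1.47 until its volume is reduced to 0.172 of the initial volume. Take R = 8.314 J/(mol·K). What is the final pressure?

4100 kPa

T₁ = P₁V₁/(nR) = 308×14.1/(1.93×8.314) = 271 K.
Polytropic n=1.47: T₂ = T₁(V₁/V₂)^(n−1) = 271×(5.81)^0.47 = 619 K; P₂ = P₁(V₁/V₂)^n = 4100 kPa.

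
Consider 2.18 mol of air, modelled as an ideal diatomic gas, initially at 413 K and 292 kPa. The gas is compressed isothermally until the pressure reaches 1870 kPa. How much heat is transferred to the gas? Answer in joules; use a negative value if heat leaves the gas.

-13900 J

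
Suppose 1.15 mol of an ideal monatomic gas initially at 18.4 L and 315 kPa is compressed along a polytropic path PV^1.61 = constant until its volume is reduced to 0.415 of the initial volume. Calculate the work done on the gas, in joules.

T₁ = P₁V₁/(nR) = 315×18.4/(1.15×8.314) = 606 K.
Polytropic n=1.61: T₂ = T₁(V₁/V₂)^(n−1) = 606×(2.41)^0.61 = 1040 K; P₂ = P₁(V₁/V₂)^n = 1300 kPa.
W = (P₁V₁−P₂V₂)/(n−1) = (315×18.4−1300×7.64)/0.61 = -6750 J.
Work done on the gas = −W_by = 6750 J.

6750 J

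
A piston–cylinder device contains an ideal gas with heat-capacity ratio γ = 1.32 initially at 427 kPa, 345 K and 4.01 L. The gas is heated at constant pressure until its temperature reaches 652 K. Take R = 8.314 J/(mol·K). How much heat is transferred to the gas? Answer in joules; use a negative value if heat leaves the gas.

6290 J

n = P₁V₁/(RT₁) = 427×4.01/(8.314×345) = 0.597 mol.
Isobaric: P stays 427 kPa; V/T = const ⇒ T₂ = 652 K, V₂ = 7.58 L.
W = PΔV = 427×(7.58−4.01) kPa·L = 1520 J.
ΔU = nCvΔT = 0.597×26.0×(652−345) = 4760 J.
Q = ΔU + W = nCpΔT = 6290 J.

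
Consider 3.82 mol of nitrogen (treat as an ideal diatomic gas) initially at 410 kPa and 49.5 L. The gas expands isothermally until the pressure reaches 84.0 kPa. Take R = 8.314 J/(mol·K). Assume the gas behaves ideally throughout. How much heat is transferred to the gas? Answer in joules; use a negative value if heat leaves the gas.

T₁ = P₁V₁/(nR) = 410×49.5/(3.82×8.314) = 639 K.
Isothermal: T stays 639 K; PV = const ⇒ V₂ = 242 L, P₂ = 84.0 kPa.
ΔU = 0 (ideal gas, T constant).
W = nRT ln(V₂/V₁) = 3.82×8.314×639×ln(4.88) = 32200 J.
Q = ΔU + W = 32200 J.

32200 J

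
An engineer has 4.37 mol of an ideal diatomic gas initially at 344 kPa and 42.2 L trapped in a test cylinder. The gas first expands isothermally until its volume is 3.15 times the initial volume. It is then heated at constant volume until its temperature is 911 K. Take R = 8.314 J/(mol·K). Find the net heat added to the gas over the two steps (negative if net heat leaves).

T₁ = P₁V₁/(nR) = 344×42.2/(4.37×8.314) = 400 K.
Step 1 — Isothermal: T stays 400 K; PV = const ⇒ V₂ = 133 L, P₂ = 109 kPa.
ΔU = 0 (ideal gas, T constant).
W = nRT ln(V₂/V₁) = 4.37×8.314×400×ln(3.15) = 16700 J.
Q = ΔU + W = 16700 J.
State after step 1: P = 109 kPa, V = 133 L, T = 400 K.
Step 2 — Isochoric: V stays 133 L; P/T = const ⇒ T₂ = 911 K, P₂ = 249 kPa.
W = 0 (no volume change).
ΔU = nCvΔT = 4.37×20.8×(911−400) = 46500 J.
Q = ΔU = 46500 J.
Net over both steps: W = 16700 J, Q = 63100 J, ΔU = 46500 J.

63100 J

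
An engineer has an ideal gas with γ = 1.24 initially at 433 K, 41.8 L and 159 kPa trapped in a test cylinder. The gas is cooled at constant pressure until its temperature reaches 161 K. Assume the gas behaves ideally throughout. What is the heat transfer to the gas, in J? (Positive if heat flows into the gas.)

-21600 J

n = P₁V₁/(RT₁) = 159×41.8/(8.314×433) = 1.85 mol.
Isobaric: P stays 159 kPa; V/T = const ⇒ T₂ = 161 K, V₂ = 15.5 L.
W = PΔV = 159×(15.5−41.8) kPa·L = -4170 J.
ΔU = nCvΔT = 1.85×34.6×(161−433) = -17400 J.
Q = ΔU + W = nCpΔT = -21600 J.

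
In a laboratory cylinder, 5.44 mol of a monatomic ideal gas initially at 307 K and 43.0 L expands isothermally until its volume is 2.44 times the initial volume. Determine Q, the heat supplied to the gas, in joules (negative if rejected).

12400 J

P₁ = nRT₁/V₁ = 5.44×8.314×307/43.0 = 323 kPa.
Isothermal: T stays 307 K; PV = const ⇒ V₂ = 105 L, P₂ = 132 kPa.
ΔU = 0 (ideal gas, T constant).
W = nRT ln(V₂/V₁) = 5.44×8.314×307×ln(2.44) = 12400 J.
Q = ΔU + W = 12400 J.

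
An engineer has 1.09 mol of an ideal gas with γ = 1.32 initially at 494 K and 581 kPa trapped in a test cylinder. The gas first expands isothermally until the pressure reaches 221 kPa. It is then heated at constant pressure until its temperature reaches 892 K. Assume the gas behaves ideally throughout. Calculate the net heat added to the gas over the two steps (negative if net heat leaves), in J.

19200 J

V₁ = nRT₁/P₁ = 1.09×8.314×494/581 = 7.71 L.
Step 1 — Isothermal: T stays 494 K; PV = const ⇒ V₂ = 20.3 L, P₂ = 221 kPa.
ΔU = 0 (ideal gas, T constant).
W = nRT ln(V₂/V₁) = 1.09×8.314×494×ln(2.63) = 4330 J.
Q = ΔU + W = 4330 J.
State after step 1: P = 221 kPa, V = 20.3 L, T = 494 K.
Step 2 — Isobaric: P stays 221 kPa; V/T = const ⇒ T₂ = 892 K, V₂ = 36.6 L.
W = PΔV = 221×(36.6−20.3) kPa·L = 3610 J.
ΔU = nCvΔT = 1.09×26.0×(892−494) = 11300 J.
Q = ΔU + W = nCpΔT = 14900 J.
Net over both steps: W = 7930 J, Q = 19200 J, ΔU = 11300 J.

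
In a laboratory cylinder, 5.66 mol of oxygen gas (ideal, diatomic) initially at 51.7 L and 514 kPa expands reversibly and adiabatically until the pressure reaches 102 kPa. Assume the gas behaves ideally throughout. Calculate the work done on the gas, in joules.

-24600 J

T₁ = P₁V₁/(nR) = 514×51.7/(5.66×8.314) = 565 K.
Adiabatic: T₂/T₁ = (P₂/P₁)^((γ−1)/γ) ⇒ T₂ = 565×(0.198)^0.286 = 356 K; V₂ = 164 L.
ΔU = nCvΔT = 5.66×20.8×(356−565) = -24600 J.
Q = 0 for an adiabatic process, so W = −ΔU = 24600 J.
Work done on the gas = −W_by = -24600 J.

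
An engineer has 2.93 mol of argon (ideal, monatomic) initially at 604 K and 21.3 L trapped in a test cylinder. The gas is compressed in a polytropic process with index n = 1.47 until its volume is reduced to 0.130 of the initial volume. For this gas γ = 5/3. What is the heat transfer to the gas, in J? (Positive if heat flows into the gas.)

P₁ = nRT₁/V₁ = 2.93×8.314×604/21.3 = 691 kPa.
Polytropic n=1.47: T₂ = T₁(V₁/V₂)^(n−1) = 604×(7.69)^0.47 = 1580 K; P₂ = P₁(V₁/V₂)^n = 13900 kPa.
W = (P₁V₁−P₂V₂)/(n−1) = (691×21.3−13900×2.77)/0.47 = -50400 J.
ΔU = nCvΔT = 2.93×12.5×(1580−604) = 35500 J.
Q = ΔU + W = -14900 J.

-14900 J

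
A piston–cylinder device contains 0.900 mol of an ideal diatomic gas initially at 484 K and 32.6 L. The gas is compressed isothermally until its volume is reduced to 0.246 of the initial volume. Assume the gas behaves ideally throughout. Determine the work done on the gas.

P₁ = nRT₁/V₁ = 0.900×8.314×484/32.6 = 111 kPa.
Isothermal: T stays 484 K; PV = const ⇒ V₂ = 8.02 L, P₂ = 452 kPa.
W = nRT ln(V₂/V₁) = 0.900×8.314×484×ln(0.246) = -5080 J.
Work done on the gas = −W_by = 5080 J.

5080 J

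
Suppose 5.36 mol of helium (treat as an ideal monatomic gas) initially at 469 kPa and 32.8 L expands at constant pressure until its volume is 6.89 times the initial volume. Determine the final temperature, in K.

2380 K

T₁ = P₁V₁/(nR) = 469×32.8/(5.36×8.314) = 345 K.
Isobaric: P stays 469 kPa; V/T = const ⇒ T₂ = 2380 K, V₂ = 226 L.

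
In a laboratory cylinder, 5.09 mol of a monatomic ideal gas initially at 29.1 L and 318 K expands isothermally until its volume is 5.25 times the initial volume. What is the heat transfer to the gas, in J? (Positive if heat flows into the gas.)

P₁ = nRT₁/V₁ = 5.09×8.314×318/29.1 = 462 kPa.
Isothermal: T stays 318 K; PV = const ⇒ V₂ = 153 L, P₂ = 88.1 kPa.
ΔU = 0 (ideal gas, T constant).
W = nRT ln(V₂/V₁) = 5.09×8.314×318×ln(5.25) = 22300 J.
Q = ΔU + W = 22300 J.

22300 J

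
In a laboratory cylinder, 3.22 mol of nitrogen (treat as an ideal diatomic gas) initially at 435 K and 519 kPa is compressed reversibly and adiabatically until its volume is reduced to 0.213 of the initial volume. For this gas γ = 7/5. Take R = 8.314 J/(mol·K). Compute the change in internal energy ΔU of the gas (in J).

24900 J

V₁ = nRT₁/P₁ = 3.22×8.314×435/519 = 22.4 L.
Adiabatic: TV^(γ−1) = const ⇒ T₂ = 435×(4.69)^0.400 = 807 K; PV^γ = const ⇒ P₂ = 4520 kPa.
For an ideal gas ΔU = nCvΔT with Cv = (5/2)R = 20.8 J/(mol·K).
ΔU = 3.22×20.8×(807−435) = 24900 J.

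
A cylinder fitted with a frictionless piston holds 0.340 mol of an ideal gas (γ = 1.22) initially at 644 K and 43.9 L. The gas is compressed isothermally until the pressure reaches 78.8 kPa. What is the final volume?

23.1 L

P₁ = nRT₁/V₁ = 0.340×8.314×644/43.9 = 41.5 kPa.
Isothermal: T stays 644 K; PV = const ⇒ V₂ = 23.1 L, P₂ = 78.8 kPa.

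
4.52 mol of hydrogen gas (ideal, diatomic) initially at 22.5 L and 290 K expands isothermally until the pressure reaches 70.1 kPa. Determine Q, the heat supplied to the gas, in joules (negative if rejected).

21100 J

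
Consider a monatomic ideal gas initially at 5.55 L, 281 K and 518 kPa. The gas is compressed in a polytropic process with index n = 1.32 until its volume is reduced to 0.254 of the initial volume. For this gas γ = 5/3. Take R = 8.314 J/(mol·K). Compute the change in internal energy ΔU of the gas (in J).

n = P₁V₁/(RT₁) = 518×5.55/(8.314×281) = 1.23 mol.
Polytropic n=1.32: T₂ = T₁(V₁/V₂)^(n−1) = 281×(3.94)^0.32 = 436 K; P₂ = P₁(V₁/V₂)^n = 3160 kPa.
For an ideal gas ΔU = nCvΔT with Cv = (3/2)R = 12.5 J/(mol·K).
ΔU = 1.23×12.5×(436−281) = 2370 J.

2370 J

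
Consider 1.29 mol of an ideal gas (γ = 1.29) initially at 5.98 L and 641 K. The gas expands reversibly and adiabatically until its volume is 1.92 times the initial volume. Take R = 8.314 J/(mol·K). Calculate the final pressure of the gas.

P₁ = nRT₁/V₁ = 1.29×8.314×641/5.98 = 1150 kPa.
Adiabatic: TV^(γ−1) = const ⇒ T₂ = 641×(0.521)^0.290 = 531 K; PV^γ = const ⇒ P₂ = 496 kPa.

496 kPa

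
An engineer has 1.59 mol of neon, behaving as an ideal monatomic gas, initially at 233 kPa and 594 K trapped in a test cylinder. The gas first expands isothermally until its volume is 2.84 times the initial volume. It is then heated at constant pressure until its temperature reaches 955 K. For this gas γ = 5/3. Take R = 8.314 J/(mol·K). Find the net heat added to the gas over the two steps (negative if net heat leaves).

V₁ = nRT₁/P₁ = 1.59×8.314×594/233 = 33.7 L.
Step 1 — Isothermal: T stays 594 K; PV = const ⇒ V₂ = 95.7 L, P₂ = 82.0 kPa.
ΔU = 0 (ideal gas, T constant).
W = nRT ln(V₂/V₁) = 1.59×8.314×594×ln(2.84) = 8200 J.
Q = ΔU + W = 8200 J.
State after step 1: P = 82.0 kPa, V = 95.7 L, T = 594 K.
Step 2 — Isobaric: P stays 82.0 kPa; V/T = const ⇒ T₂ = 955 K, V₂ = 154 L.
W = PΔV = 82.0×(154−95.7) kPa·L = 4770 J.
ΔU = nCvΔT = 1.59×12.5×(955−594) = 7160 J.
Q = ΔU + W = nCpΔT = 11900 J.
Net over both steps: W = 13000 J, Q = 20100 J, ΔU = 7160 J.

20100 J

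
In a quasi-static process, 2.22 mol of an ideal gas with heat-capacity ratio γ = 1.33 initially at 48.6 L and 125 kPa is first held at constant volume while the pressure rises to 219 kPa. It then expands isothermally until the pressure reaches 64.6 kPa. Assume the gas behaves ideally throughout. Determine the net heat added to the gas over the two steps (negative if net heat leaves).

T₁ = P₁V₁/(nR) = 125×48.6/(2.22×8.314) = 329 K.
Step 1 — Isochoric: V stays 48.6 L; P/T = const ⇒ T₂ = 577 K, P₂ = 219 kPa.
W = 0 (no volume change).
ΔU = nCvΔT = 2.22×25.2×(577−329) = 13800 J.
Q = ΔU = 13800 J.
State after step 1: P = 219 kPa, V = 48.6 L, T = 577 K.
Step 2 — Isothermal: T stays 577 K; PV = const ⇒ V₂ = 165 L, P₂ = 64.6 kPa.
ΔU = 0 (ideal gas, T constant).
W = nRT ln(V₂/V₁) = 2.22×8.314×577×ln(3.39) = 13000 J.
Q = ΔU + W = 13000 J.
Net over both steps: W = 13000 J, Q = 26800 J, ΔU = 13800 J.

26800 J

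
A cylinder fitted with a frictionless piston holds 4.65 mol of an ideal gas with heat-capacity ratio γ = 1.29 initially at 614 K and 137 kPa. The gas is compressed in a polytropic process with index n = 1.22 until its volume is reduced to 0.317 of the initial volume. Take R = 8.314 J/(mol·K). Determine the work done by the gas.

-31000 J

V₁ = nRT₁/P₁ = 4.65×8.314×614/137 = 173 L.
Polytropic n=1.22: T₂ = T₁(V₁/V₂)^(n−1) = 614×(3.15)^0.22 = 791 K; P₂ = P₁(V₁/V₂)^n = 556 kPa.
W = (P₁V₁−P₂V₂)/(n−1) = (137×173−556×54.9)/0.22 = -31000 J.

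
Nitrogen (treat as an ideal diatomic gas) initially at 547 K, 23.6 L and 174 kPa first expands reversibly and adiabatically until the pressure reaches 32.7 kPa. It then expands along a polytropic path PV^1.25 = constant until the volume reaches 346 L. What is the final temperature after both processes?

234 K

n = P₁V₁/(RT₁) = 174×23.6/(8.314×547) = 0.903 mol.
Step 1 — Adiabatic: T₂/T₁ = (P₂/P₁)^((γ−1)/γ) ⇒ T₂ = 547×(0.188)^0.286 = 339 K; V₂ = 77.9 L.
ΔU = nCvΔT = 0.903×20.8×(339−547) = -3900 J.
Q = 0 for an adiabatic process, so W = −ΔU = 3900 J.
State after step 1: P = 32.7 kPa, V = 77.9 L, T = 339 K.
Step 2 — Polytropic n=1.25: T₂ = T₁(V₁/V₂)^(n−1) = 339×(0.225)^0.25 = 234 K; P₂ = P₁(V₁/V₂)^n = 5.07 kPa.
W = (P₁V₁−P₂V₂)/(n−1) = (32.7×77.9−5.07×346)/0.25 = 3170 J.
ΔU = nCvΔT = 0.903×20.8×(234−339) = -1980 J.
Q = ΔU + W = 1190 J.
Net over both steps: W = 7070 J, Q = 1190 J, ΔU = -5880 J.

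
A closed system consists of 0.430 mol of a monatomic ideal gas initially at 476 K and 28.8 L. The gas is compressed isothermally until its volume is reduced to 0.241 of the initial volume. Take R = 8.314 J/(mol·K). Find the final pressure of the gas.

245 kPa

P₁ = nRT₁/V₁ = 0.430×8.314×476/28.8 = 59.1 kPa.
Isothermal: T stays 476 K; PV = const ⇒ V₂ = 6.94 L, P₂ = 245 kPa.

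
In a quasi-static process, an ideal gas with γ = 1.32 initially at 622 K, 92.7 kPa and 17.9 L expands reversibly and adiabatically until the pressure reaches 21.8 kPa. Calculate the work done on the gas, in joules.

n = P₁V₁/(RT₁) = 92.7×17.9/(8.314×622) = 0.321 mol.
Adiabatic: T₂/T₁ = (P₂/P₁)^((γ−1)/γ) ⇒ T₂ = 622×(0.235)^0.242 = 438 K; V₂ = 53.6 L.
ΔU = nCvΔT = 0.321×26.0×(438−622) = -1530 J.
Q = 0 for an adiabatic process, so W = −ΔU = 1530 J.
Work done on the gas = −W_by = -1530 J.

-1530 J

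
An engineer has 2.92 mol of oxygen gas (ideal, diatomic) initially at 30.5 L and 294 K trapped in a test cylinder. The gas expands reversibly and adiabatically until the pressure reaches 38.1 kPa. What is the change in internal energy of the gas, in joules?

-7220 J

P₁ = nRT₁/V₁ = 2.92×8.314×294/30.5 = 234 kPa.
Adiabatic: T₂/T₁ = (P₂/P₁)^((γ−1)/γ) ⇒ T₂ = 294×(0.163)^0.286 = 175 K; V₂ = 112 L.
For an ideal gas ΔU = nCvΔT with Cv = (5/2)R = 20.8 J/(mol·K).
ΔU = 2.92×20.8×(175−294) = -7220 J.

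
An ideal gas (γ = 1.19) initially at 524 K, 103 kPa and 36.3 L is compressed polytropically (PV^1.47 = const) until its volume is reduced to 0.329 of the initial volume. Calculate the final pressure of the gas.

528 kPa

Polytropic n=1.47: T₂ = T₁(V₁/V₂)^(n−1) = 524×(3.04)^0.47 = 884 K; P₂ = P₁(V₁/V₂)^n = 528 kPa.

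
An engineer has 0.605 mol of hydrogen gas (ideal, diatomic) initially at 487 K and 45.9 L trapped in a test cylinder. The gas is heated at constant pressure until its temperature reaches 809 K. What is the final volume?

76.2 L

P₁ = nRT₁/V₁ = 0.605×8.314×487/45.9 = 53.4 kPa.
Isobaric: P stays 53.4 kPa; V/T = const ⇒ T₂ = 809 K, V₂ = 76.2 L.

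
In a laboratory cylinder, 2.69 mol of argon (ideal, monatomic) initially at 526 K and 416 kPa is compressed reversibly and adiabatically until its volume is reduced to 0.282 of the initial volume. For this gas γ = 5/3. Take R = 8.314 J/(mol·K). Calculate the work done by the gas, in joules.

-23400 J

V₁ = nRT₁/P₁ = 2.69×8.314×526/416 = 28.3 L.
Adiabatic: TV^(γ−1) = const ⇒ T₂ = 526×(3.55)^0.667 = 1220 K; PV^γ = const ⇒ P₂ = 3430 kPa.
ΔU = nCvΔT = 2.69×12.5×(1220−526) = 23400 J.
Q = 0 for an adiabatic process, so W = −ΔU = -23400 J.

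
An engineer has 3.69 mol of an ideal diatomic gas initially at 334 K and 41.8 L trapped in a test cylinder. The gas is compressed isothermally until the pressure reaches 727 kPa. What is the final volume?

P₁ = nRT₁/V₁ = 3.69×8.314×334/41.8 = 245 kPa.
Isothermal: T stays 334 K; PV = const ⇒ V₂ = 14.1 L, P₂ = 727 kPa.

14.1 L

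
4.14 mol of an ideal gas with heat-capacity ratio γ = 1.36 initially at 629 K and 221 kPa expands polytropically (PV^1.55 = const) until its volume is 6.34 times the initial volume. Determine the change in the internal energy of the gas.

V₁ = nRT₁/P₁ = 4.14×8.314×629/221 = 98.0 L.
Polytropic n=1.55: T₂ = T₁(V₁/V₂)^(n−1) = 629×(0.158)^0.55 = 228 K; P₂ = P₁(V₁/V₂)^n = 12.6 kPa.
For an ideal gas ΔU = nCvΔT with Cv = R/(γ−1) = 23.1 J/(mol·K).
ΔU = 4.14×23.1×(228−629) = -38400 J.

-38400 J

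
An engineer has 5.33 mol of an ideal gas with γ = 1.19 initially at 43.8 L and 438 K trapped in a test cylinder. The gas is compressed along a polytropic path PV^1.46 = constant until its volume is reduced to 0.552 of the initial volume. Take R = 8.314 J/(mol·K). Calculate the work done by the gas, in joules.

-13300 J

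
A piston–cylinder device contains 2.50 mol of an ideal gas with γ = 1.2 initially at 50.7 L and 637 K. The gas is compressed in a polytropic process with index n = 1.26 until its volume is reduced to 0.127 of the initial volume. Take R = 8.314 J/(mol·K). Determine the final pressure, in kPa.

P₁ = nRT₁/V₁ = 2.50×8.314×637/50.7 = 261 kPa.
Polytropic n=1.26: T₂ = T₁(V₁/V₂)^(n−1) = 637×(7.87)^0.26 = 1090 K; P₂ = P₁(V₁/V₂)^n = 3520 kPa.

3520 kPa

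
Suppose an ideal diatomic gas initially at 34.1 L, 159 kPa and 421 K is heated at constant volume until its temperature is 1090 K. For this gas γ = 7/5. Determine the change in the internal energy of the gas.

21500 J

n = P₁V₁/(RT₁) = 159×34.1/(8.314×421) = 1.55 mol.
Isochoric: V stays 34.1 L; P/T = const ⇒ T₂ = 1090 K, P₂ = 412 kPa.
For an ideal gas ΔU = nCvΔT with Cv = (5/2)R = 20.8 J/(mol·K).
ΔU = 1.55×20.8×(1090−421) = 21500 J.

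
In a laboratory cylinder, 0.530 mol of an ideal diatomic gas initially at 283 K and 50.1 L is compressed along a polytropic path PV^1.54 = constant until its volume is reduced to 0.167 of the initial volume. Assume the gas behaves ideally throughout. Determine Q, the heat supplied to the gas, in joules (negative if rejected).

1320 J

P₁ = nRT₁/V₁ = 0.530×8.314×283/50.1 = 24.9 kPa.
Polytropic n=1.54: T₂ = T₁(V₁/V₂)^(n−1) = 283×(5.99)^0.54 = 744 K; P₂ = P₁(V₁/V₂)^n = 392 kPa.
W = (P₁V₁−P₂V₂)/(n−1) = (24.9×50.1−392×8.37)/0.54 = -3760 J.
ΔU = nCvΔT = 0.530×20.8×(744−283) = 5080 J.
Q = ΔU + W = 1320 J.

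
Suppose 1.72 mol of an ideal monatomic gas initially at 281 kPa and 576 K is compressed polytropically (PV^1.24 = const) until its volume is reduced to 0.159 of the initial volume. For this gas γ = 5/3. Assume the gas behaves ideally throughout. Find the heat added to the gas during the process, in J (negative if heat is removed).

-12200 J

V₁ = nRT₁/P₁ = 1.72×8.314×576/281 = 29.3 L.
Polytropic n=1.24: T₂ = T₁(V₁/V₂)^(n−1) = 576×(6.29)^0.24 = 896 K; P₂ = P₁(V₁/V₂)^n = 2750 kPa.
W = (P₁V₁−P₂V₂)/(n−1) = (281×29.3−2750×4.66)/0.24 = -19000 J.
ΔU = nCvΔT = 1.72×12.5×(896−576) = 6850 J.
Q = ΔU + W = -12200 J.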